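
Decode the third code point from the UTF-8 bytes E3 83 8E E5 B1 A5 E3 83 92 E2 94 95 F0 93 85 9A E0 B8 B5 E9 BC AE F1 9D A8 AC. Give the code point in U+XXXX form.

Offset 0: leading byte 0xE3 = 11100011 → 3-byte char #1 = E3 83 8E.
Offset 3: leading byte 0xE5 = 11100101 → 3-byte char #2 = E5 B1 A5.
Offset 6: leading byte 0xE3 = 11100011 → 3-byte char #3 = E3 83 92.
Leading byte 0xE3 = 11100011 matches 1110xxxx → 3-byte sequence.
Byte 1: 0xE3 = 11100011, payload 0011 (4 bits).
Byte 2: 0x83 = 10000011 (10xxxxxx ✓), payload 000011.
Byte 3: 0x92 = 10010010 (10xxxxxx ✓), payload 010010.
Concatenate: 0011000011010010 = 0x30D2 (16 bits → U+30D2).

U+30D2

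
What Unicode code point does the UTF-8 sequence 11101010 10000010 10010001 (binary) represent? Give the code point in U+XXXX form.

Leading byte 0xEA = 11101010 matches 1110xxxx → 3-byte sequence.
Byte 1: 0xEA = 11101010, payload 1010 (4 bits).
Byte 2: 0x82 = 10000010 (10xxxxxx ✓), payload 000010.
Byte 3: 0x91 = 10010001 (10xxxxxx ✓), payload 010001.
Concatenate: 1010000010010001 = 0xA091 (16 bits → U+A091).

U+A091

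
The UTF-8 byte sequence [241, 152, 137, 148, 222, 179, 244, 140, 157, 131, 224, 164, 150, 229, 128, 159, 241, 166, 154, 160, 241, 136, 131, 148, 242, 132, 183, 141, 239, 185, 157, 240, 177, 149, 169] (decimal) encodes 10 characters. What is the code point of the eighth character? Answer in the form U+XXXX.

Offset 0: leading byte 0xF1 = 11110001 → 4-byte char #1 = F1 98 89 94.
Offset 4: leading byte 0xDE = 11011110 → 2-byte char #2 = DE B3.
Offset 6: leading byte 0xF4 = 11110100 → 4-byte char #3 = F4 8C 9D 83.
Offset 10: leading byte 0xE0 = 11100000 → 3-byte char #4 = E0 A4 96.
Offset 13: leading byte 0xE5 = 11100101 → 3-byte char #5 = E5 80 9F.
Offset 16: leading byte 0xF1 = 11110001 → 4-byte char #6 = F1 A6 9A A0.
Offset 20: leading byte 0xF1 = 11110001 → 4-byte char #7 = F1 88 83 94.
Offset 24: leading byte 0xF2 = 11110010 → 4-byte char #8 = F2 84 B7 8D.
Leading byte 0xF2 = 11110010 matches 11110xxx → 4-byte sequence.
Byte 1: 0xF2 = 11110010, payload 010 (3 bits).
Byte 2: 0x84 = 10000100 (10xxxxxx ✓), payload 000100.
Byte 3: 0xB7 = 10110111 (10xxxxxx ✓), payload 110111.
Byte 4: 0x8D = 10001101 (10xxxxxx ✓), payload 001101.
Concatenate: 010000100110111001101 = 0x84DCD (21 bits → U+84DCD).

U+84DCD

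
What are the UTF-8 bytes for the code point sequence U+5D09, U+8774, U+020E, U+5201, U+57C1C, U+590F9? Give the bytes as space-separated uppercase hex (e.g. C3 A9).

U+5D09: 3-byte form → E5 B4 89.
U+8774: 3-byte form → E8 9D B4.
U+020E: 2-byte form → C8 8E.
U+5201: 3-byte form → E5 88 81.
U+57C1C: 4-byte form → F1 97 B0 9C.
U+590F9: 4-byte form → F1 99 83 B9.
Concatenated (19 bytes): E5 B4 89 E8 9D B4 C8 8E E5 88 81 F1 97 B0 9C F1 99 83 B9.

E5 B4 89 E8 9D B4 C8 8E E5 88 81 F1 97 B0 9C F1 99 83 B9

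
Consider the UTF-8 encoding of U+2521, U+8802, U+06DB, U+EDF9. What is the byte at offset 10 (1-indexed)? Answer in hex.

1-indexed offset 10 is 0-indexed offset 9.
U+2521 → 3-byte form E2 94 A1 at offsets 0–2.
U+8802 → 3-byte form E8 A0 82 at offsets 3–5.
U+06DB → 2-byte form DB 9B at offsets 6–7.
U+EDF9 → 3-byte form EE B7 B9 at offsets 8–10.
Offset 9 falls in char 4's range; it's byte 2 of EE B7 B9 = 0xB7.

0xB7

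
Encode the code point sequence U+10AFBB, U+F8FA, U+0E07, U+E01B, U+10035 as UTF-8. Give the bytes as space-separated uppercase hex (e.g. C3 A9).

U+10AFBB: 4-byte form → F4 8A BE BB.
U+F8FA: 3-byte form → EF A3 BA.
U+0E07: 3-byte form → E0 B8 87.
U+E01B: 3-byte form → EE 80 9B.
U+10035: 4-byte form → F0 90 80 B5.
Concatenated (17 bytes): F4 8A BE BB EF A3 BA E0 B8 87 EE 80 9B F0 90 80 B5.

F4 8A BE BB EF A3 BA E0 B8 87 EE 80 9B F0 90 80 B5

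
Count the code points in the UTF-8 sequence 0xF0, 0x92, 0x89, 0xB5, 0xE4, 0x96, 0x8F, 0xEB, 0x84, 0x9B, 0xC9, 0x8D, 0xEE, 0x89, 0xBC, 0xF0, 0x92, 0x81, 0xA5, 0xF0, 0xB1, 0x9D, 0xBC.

Byte at offset 0: 0xF0 = 11110000 → 4-byte char (#1). Advance 4.
Byte at offset 4: 0xE4 = 11100100 → 3-byte char (#2). Advance 3.
Byte at offset 7: 0xEB = 11101011 → 3-byte char (#3). Advance 3.
Byte at offset 10: 0xC9 = 11001001 → 2-byte char (#4). Advance 2.
Byte at offset 12: 0xEE = 11101110 → 3-byte char (#5). Advance 3.
Byte at offset 15: 0xF0 = 11110000 → 4-byte char (#6). Advance 4.
Byte at offset 19: 0xF0 = 11110000 → 4-byte char (#7). Advance 4.
Reached end at offset 23 after 7 code points.

7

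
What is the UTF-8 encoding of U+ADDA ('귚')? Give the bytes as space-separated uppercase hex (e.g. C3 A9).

EA B7 9A

U+ADDA = 0xADDA = 44506 decimal. In range U+0800–U+FFFF → 3-byte form: 1110xxxx 10xxxxxx 10xxxxxx.
Binary (16 bits): 1010110111011010.
Split 4+6+6: 1010 | 110111 | 011010.
Byte 1: 11101010 = 0xEA.
Byte 2: 10110111 = 0xB7.
Byte 3: 10011010 = 0x9A.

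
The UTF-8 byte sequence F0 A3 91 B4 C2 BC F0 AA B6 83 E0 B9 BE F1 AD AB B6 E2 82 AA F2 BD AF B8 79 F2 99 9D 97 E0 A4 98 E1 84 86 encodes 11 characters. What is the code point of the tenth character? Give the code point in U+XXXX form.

Offset 0: leading byte 0xF0 = 11110000 → 4-byte char #1 = F0 A3 91 B4.
Offset 4: leading byte 0xC2 = 11000010 → 2-byte char #2 = C2 BC.
Offset 6: leading byte 0xF0 = 11110000 → 4-byte char #3 = F0 AA B6 83.
Offset 10: leading byte 0xE0 = 11100000 → 3-byte char #4 = E0 B9 BE.
Offset 13: leading byte 0xF1 = 11110001 → 4-byte char #5 = F1 AD AB B6.
Offset 17: leading byte 0xE2 = 11100010 → 3-byte char #6 = E2 82 AA.
Offset 20: leading byte 0xF2 = 11110010 → 4-byte char #7 = F2 BD AF B8.
Offset 24: leading byte 0x79 = 01111001 → 1-byte char #8 = 79.
Offset 25: leading byte 0xF2 = 11110010 → 4-byte char #9 = F2 99 9D 97.
Offset 29: leading byte 0xE0 = 11100000 → 3-byte char #10 = E0 A4 98.
Leading byte 0xE0 = 11100000 matches 1110xxxx → 3-byte sequence.
Byte 1: 0xE0 = 11100000, payload 0000 (4 bits).
Byte 2: 0xA4 = 10100100 (10xxxxxx ✓), payload 100100.
Byte 3: 0x98 = 10011000 (10xxxxxx ✓), payload 011000.
Concatenate: 0000100100011000 = 0x918 (16 bits → U+0918).

U+0918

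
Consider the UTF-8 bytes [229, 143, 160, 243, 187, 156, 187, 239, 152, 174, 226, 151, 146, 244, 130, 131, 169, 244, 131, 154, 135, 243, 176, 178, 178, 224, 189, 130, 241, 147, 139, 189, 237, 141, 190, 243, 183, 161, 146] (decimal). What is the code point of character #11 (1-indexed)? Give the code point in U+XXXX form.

Offset 0: leading byte 0xE5 = 11100101 → 3-byte char #1 = E5 8F A0.
Offset 3: leading byte 0xF3 = 11110011 → 4-byte char #2 = F3 BB 9C BB.
Offset 7: leading byte 0xEF = 11101111 → 3-byte char #3 = EF 98 AE.
Offset 10: leading byte 0xE2 = 11100010 → 3-byte char #4 = E2 97 92.
Offset 13: leading byte 0xF4 = 11110100 → 4-byte char #5 = F4 82 83 A9.
Offset 17: leading byte 0xF4 = 11110100 → 4-byte char #6 = F4 83 9A 87.
Offset 21: leading byte 0xF3 = 11110011 → 4-byte char #7 = F3 B0 B2 B2.
Offset 25: leading byte 0xE0 = 11100000 → 3-byte char #8 = E0 BD 82.
Offset 28: leading byte 0xF1 = 11110001 → 4-byte char #9 = F1 93 8B BD.
Offset 32: leading byte 0xED = 11101101 → 3-byte char #10 = ED 8D BE.
Offset 35: leading byte 0xF3 = 11110011 → 4-byte char #11 = F3 B7 A1 92.
Leading byte 0xF3 = 11110011 matches 11110xxx → 4-byte sequence.
Byte 1: 0xF3 = 11110011, payload 011 (3 bits).
Byte 2: 0xB7 = 10110111 (10xxxxxx ✓), payload 110111.
Byte 3: 0xA1 = 10100001 (10xxxxxx ✓), payload 100001.
Byte 4: 0x92 = 10010010 (10xxxxxx ✓), payload 010010.
Concatenate: 011110111100001010010 = 0xF7852 (21 bits → U+F7852).

U+F7852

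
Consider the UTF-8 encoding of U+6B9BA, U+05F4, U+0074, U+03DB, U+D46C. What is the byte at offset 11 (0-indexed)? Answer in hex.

0xAC

U+6B9BA → 4-byte form F1 AB A6 BA at offsets 0–3.
U+05F4 → 2-byte form D7 B4 at offsets 4–5.
U+0074 → 1-byte form 74 at offsets 6–6.
U+03DB → 2-byte form CF 9B at offsets 7–8.
U+D46C → 3-byte form ED 91 AC at offsets 9–11.
Offset 11 falls in char 5's range; it's byte 3 of ED 91 AC = 0xAC.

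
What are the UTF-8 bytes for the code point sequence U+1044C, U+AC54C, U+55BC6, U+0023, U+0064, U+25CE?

U+1044C: 4-byte form → F0 90 91 8C.
U+AC54C: 4-byte form → F2 AC 95 8C.
U+55BC6: 4-byte form → F1 95 AF 86.
U+0023: 1-byte form → 23.
U+0064: 1-byte form → 64.
U+25CE: 3-byte form → E2 97 8E.
Concatenated (17 bytes): F0 90 91 8C F2 AC 95 8C F1 95 AF 86 23 64 E2 97 8E.

F0 90 91 8C F2 AC 95 8C F1 95 AF 86 23 64 E2 97 8E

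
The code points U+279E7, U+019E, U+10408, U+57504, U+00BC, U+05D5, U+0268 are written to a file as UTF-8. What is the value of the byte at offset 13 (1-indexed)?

0x94

1-indexed offset 13 is 0-indexed offset 12.
U+279E7 → 4-byte form F0 A7 A7 A7 at offsets 0–3.
U+019E → 2-byte form C6 9E at offsets 4–5.
U+10408 → 4-byte form F0 90 90 88 at offsets 6–9.
U+57504 → 4-byte form F1 97 94 84 at offsets 10–13.
Offset 12 falls in char 4's range; it's byte 3 of F1 97 94 84 = 0x94.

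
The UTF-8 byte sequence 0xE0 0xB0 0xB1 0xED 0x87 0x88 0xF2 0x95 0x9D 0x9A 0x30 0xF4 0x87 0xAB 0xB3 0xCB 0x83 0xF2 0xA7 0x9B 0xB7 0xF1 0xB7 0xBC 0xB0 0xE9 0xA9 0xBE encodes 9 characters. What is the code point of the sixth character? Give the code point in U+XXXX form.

Offset 0: leading byte 0xE0 = 11100000 → 3-byte char #1 = E0 B0 B1.
Offset 3: leading byte 0xED = 11101101 → 3-byte char #2 = ED 87 88.
Offset 6: leading byte 0xF2 = 11110010 → 4-byte char #3 = F2 95 9D 9A.
Offset 10: leading byte 0x30 = 00110000 → 1-byte char #4 = 30.
Offset 11: leading byte 0xF4 = 11110100 → 4-byte char #5 = F4 87 AB B3.
Offset 15: leading byte 0xCB = 11001011 → 2-byte char #6 = CB 83.
Leading byte 0xCB = 11001011 matches 110xxxxx → 2-byte sequence.
Byte 1: 0xCB = 11001011, payload 01011 (5 bits).
Byte 2: 0x83 = 10000011 (10xxxxxx ✓), payload 000011.
Concatenate: 01011000011 = 0x2C3 (11 bits → U+02C3).

U+02C3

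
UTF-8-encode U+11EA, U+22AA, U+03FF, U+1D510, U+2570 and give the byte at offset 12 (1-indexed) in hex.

1-indexed offset 12 is 0-indexed offset 11.
U+11EA → 3-byte form E1 87 AA at offsets 0–2.
U+22AA → 3-byte form E2 8A AA at offsets 3–5.
U+03FF → 2-byte form CF BF at offsets 6–7.
U+1D510 → 4-byte form F0 9D 94 90 at offsets 8–11.
Offset 11 falls in char 4's range; it's byte 4 of F0 9D 94 90 = 0x90.

0x90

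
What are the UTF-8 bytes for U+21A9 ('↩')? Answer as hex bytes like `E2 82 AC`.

E2 86 A9

U+21A9 = 0x21A9 = 8617 decimal. In range U+0800–U+FFFF → 3-byte form: 1110xxxx 10xxxxxx 10xxxxxx.
Binary (16 bits): 0010000110101001.
Split 4+6+6: 0010 | 000110 | 101001.
Byte 1: 11100010 = 0xE2.
Byte 2: 10000110 = 0x86.
Byte 3: 10101001 = 0xA9.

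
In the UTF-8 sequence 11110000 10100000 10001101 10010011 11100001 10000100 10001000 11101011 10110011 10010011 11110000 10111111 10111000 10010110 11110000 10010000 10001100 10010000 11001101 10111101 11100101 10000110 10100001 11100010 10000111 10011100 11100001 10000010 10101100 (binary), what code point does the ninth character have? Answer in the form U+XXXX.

U+10AC

Offset 0: leading byte 0xF0 = 11110000 → 4-byte char #1 = F0 A0 8D 93.
Offset 4: leading byte 0xE1 = 11100001 → 3-byte char #2 = E1 84 88.
Offset 7: leading byte 0xEB = 11101011 → 3-byte char #3 = EB B3 93.
Offset 10: leading byte 0xF0 = 11110000 → 4-byte char #4 = F0 BF B8 96.
Offset 14: leading byte 0xF0 = 11110000 → 4-byte char #5 = F0 90 8C 90.
Offset 18: leading byte 0xCD = 11001101 → 2-byte char #6 = CD BD.
Offset 20: leading byte 0xE5 = 11100101 → 3-byte char #7 = E5 86 A1.
Offset 23: leading byte 0xE2 = 11100010 → 3-byte char #8 = E2 87 9C.
Offset 26: leading byte 0xE1 = 11100001 → 3-byte char #9 = E1 82 AC.
Leading byte 0xE1 = 11100001 matches 1110xxxx → 3-byte sequence.
Byte 1: 0xE1 = 11100001, payload 0001 (4 bits).
Byte 2: 0x82 = 10000010 (10xxxxxx ✓), payload 000010.
Byte 3: 0xAC = 10101100 (10xxxxxx ✓), payload 101100.
Concatenate: 0001000010101100 = 0x10AC (16 bits → U+10AC).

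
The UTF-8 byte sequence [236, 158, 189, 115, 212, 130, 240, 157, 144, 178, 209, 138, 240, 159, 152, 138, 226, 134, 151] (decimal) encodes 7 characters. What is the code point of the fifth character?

Offset 0: leading byte 0xEC = 11101100 → 3-byte char #1 = EC 9E BD.
Offset 3: leading byte 0x73 = 01110011 → 1-byte char #2 = 73.
Offset 4: leading byte 0xD4 = 11010100 → 2-byte char #3 = D4 82.
Offset 6: leading byte 0xF0 = 11110000 → 4-byte char #4 = F0 9D 90 B2.
Offset 10: leading byte 0xD1 = 11010001 → 2-byte char #5 = D1 8A.
Leading byte 0xD1 = 11010001 matches 110xxxxx → 2-byte sequence.
Byte 1: 0xD1 = 11010001, payload 10001 (5 bits).
Byte 2: 0x8A = 10001010 (10xxxxxx ✓), payload 001010.
Concatenate: 10001001010 = 0x44A (11 bits → U+044A).

U+044A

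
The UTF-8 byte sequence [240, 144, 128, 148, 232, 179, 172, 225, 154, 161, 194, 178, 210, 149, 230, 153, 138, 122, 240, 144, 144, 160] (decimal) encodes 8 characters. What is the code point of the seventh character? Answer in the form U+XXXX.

Offset 0: leading byte 0xF0 = 11110000 → 4-byte char #1 = F0 90 80 94.
Offset 4: leading byte 0xE8 = 11101000 → 3-byte char #2 = E8 B3 AC.
Offset 7: leading byte 0xE1 = 11100001 → 3-byte char #3 = E1 9A A1.
Offset 10: leading byte 0xC2 = 11000010 → 2-byte char #4 = C2 B2.
Offset 12: leading byte 0xD2 = 11010010 → 2-byte char #5 = D2 95.
Offset 14: leading byte 0xE6 = 11100110 → 3-byte char #6 = E6 99 8A.
Offset 17: leading byte 0x7A = 01111010 → 1-byte char #7 = 7A.
Leading byte 0x7A = 01111010 matches 0xxxxxxx → 1-byte sequence.
Byte 1: 0x7A = 01111010, payload 1111010 (7 bits).
Concatenate: 1111010 = 0x7A (7 bits → U+007A).

U+007A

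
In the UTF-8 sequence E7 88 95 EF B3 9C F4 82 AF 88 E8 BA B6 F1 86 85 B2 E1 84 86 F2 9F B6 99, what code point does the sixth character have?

Offset 0: leading byte 0xE7 = 11100111 → 3-byte char #1 = E7 88 95.
Offset 3: leading byte 0xEF = 11101111 → 3-byte char #2 = EF B3 9C.
Offset 6: leading byte 0xF4 = 11110100 → 4-byte char #3 = F4 82 AF 88.
Offset 10: leading byte 0xE8 = 11101000 → 3-byte char #4 = E8 BA B6.
Offset 13: leading byte 0xF1 = 11110001 → 4-byte char #5 = F1 86 85 B2.
Offset 17: leading byte 0xE1 = 11100001 → 3-byte char #6 = E1 84 86.
Leading byte 0xE1 = 11100001 matches 1110xxxx → 3-byte sequence.
Byte 1: 0xE1 = 11100001, payload 0001 (4 bits).
Byte 2: 0x84 = 10000100 (10xxxxxx ✓), payload 000100.
Byte 3: 0x86 = 10000110 (10xxxxxx ✓), payload 000110.
Concatenate: 0001000100000110 = 0x1106 (16 bits → U+1106).

U+1106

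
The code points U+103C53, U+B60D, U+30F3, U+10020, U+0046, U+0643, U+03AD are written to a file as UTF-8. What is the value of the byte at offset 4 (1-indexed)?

1-indexed offset 4 is 0-indexed offset 3.
U+103C53 → 4-byte form F4 83 B1 93 at offsets 0–3.
Offset 3 falls in char 1's range; it's byte 4 of F4 83 B1 93 = 0x93.

0x93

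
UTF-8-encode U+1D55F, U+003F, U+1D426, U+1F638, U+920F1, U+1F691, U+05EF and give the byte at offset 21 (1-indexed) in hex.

1-indexed offset 21 is 0-indexed offset 20.
U+1D55F → 4-byte form F0 9D 95 9F at offsets 0–3.
U+003F → 1-byte form 3F at offsets 4–4.
U+1D426 → 4-byte form F0 9D 90 A6 at offsets 5–8.
U+1F638 → 4-byte form F0 9F 98 B8 at offsets 9–12.
U+920F1 → 4-byte form F2 92 83 B1 at offsets 13–16.
U+1F691 → 4-byte form F0 9F 9A 91 at offsets 17–20.
Offset 20 falls in char 6's range; it's byte 4 of F0 9F 9A 91 = 0x91.

0x91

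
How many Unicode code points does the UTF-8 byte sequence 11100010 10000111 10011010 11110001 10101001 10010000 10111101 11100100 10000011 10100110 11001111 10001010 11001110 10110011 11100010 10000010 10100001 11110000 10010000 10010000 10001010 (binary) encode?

7

Byte at offset 0: 0xE2 = 11100010 → 3-byte char (#1). Advance 3.
Byte at offset 3: 0xF1 = 11110001 → 4-byte char (#2). Advance 4.
Byte at offset 7: 0xE4 = 11100100 → 3-byte char (#3). Advance 3.
Byte at offset 10: 0xCF = 11001111 → 2-byte char (#4). Advance 2.
Byte at offset 12: 0xCE = 11001110 → 2-byte char (#5). Advance 2.
Byte at offset 14: 0xE2 = 11100010 → 3-byte char (#6). Advance 3.
Byte at offset 17: 0xF0 = 11110000 → 4-byte char (#7). Advance 4.
Reached end at offset 21 after 7 code points.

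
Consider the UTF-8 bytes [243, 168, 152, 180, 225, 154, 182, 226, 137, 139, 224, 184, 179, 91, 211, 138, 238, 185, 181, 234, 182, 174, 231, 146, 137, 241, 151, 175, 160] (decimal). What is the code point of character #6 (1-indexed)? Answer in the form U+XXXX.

U+04CA

Offset 0: leading byte 0xF3 = 11110011 → 4-byte char #1 = F3 A8 98 B4.
Offset 4: leading byte 0xE1 = 11100001 → 3-byte char #2 = E1 9A B6.
Offset 7: leading byte 0xE2 = 11100010 → 3-byte char #3 = E2 89 8B.
Offset 10: leading byte 0xE0 = 11100000 → 3-byte char #4 = E0 B8 B3.
Offset 13: leading byte 0x5B = 01011011 → 1-byte char #5 = 5B.
Offset 14: leading byte 0xD3 = 11010011 → 2-byte char #6 = D3 8A.
Leading byte 0xD3 = 11010011 matches 110xxxxx → 2-byte sequence.
Byte 1: 0xD3 = 11010011, payload 10011 (5 bits).
Byte 2: 0x8A = 10001010 (10xxxxxx ✓), payload 001010.
Concatenate: 10011001010 = 0x4CA (11 bits → U+04CA).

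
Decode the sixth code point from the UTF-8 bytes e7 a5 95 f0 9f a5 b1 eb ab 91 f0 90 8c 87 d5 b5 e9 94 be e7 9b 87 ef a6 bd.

Offset 0: leading byte 0xE7 = 11100111 → 3-byte char #1 = E7 A5 95.
Offset 3: leading byte 0xF0 = 11110000 → 4-byte char #2 = F0 9F A5 B1.
Offset 7: leading byte 0xEB = 11101011 → 3-byte char #3 = EB AB 91.
Offset 10: leading byte 0xF0 = 11110000 → 4-byte char #4 = F0 90 8C 87.
Offset 14: leading byte 0xD5 = 11010101 → 2-byte char #5 = D5 B5.
Offset 16: leading byte 0xE9 = 11101001 → 3-byte char #6 = E9 94 BE.
Leading byte 0xE9 = 11101001 matches 1110xxxx → 3-byte sequence.
Byte 1: 0xE9 = 11101001, payload 1001 (4 bits).
Byte 2: 0x94 = 10010100 (10xxxxxx ✓), payload 010100.
Byte 3: 0xBE = 10111110 (10xxxxxx ✓), payload 111110.
Concatenate: 1001010100111110 = 0x953E (16 bits → U+953E).

U+953E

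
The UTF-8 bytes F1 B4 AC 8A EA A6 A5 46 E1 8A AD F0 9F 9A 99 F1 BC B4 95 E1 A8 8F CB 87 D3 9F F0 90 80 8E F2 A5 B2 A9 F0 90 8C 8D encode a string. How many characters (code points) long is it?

12

Byte at offset 0: 0xF1 = 11110001 → 4-byte char (#1). Advance 4.
Byte at offset 4: 0xEA = 11101010 → 3-byte char (#2). Advance 3.
Byte at offset 7: 0x46 = 01000110 → 1-byte char (#3). Advance 1.
Byte at offset 8: 0xE1 = 11100001 → 3-byte char (#4). Advance 3.
Byte at offset 11: 0xF0 = 11110000 → 4-byte char (#5). Advance 4.
Byte at offset 15: 0xF1 = 11110001 → 4-byte char (#6). Advance 4.
Byte at offset 19: 0xE1 = 11100001 → 3-byte char (#7). Advance 3.
Byte at offset 22: 0xCB = 11001011 → 2-byte char (#8). Advance 2.
Byte at offset 24: 0xD3 = 11010011 → 2-byte char (#9). Advance 2.
Byte at offset 26: 0xF0 = 11110000 → 4-byte char (#10). Advance 4.
Byte at offset 30: 0xF2 = 11110010 → 4-byte char (#11). Advance 4.
Byte at offset 34: 0xF0 = 11110000 → 4-byte char (#12). Advance 4.
Reached end at offset 38 after 12 code points.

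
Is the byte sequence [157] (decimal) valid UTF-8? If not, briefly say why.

invalid (continuation byte with no leading byte)

Byte 0x9D = 10011101 has the form 10xxxxxx — a continuation byte — but there is no preceding leading byte.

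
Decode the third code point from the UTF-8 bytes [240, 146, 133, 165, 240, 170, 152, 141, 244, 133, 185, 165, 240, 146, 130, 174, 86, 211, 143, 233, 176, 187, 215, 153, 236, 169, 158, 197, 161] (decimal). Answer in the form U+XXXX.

Offset 0: leading byte 0xF0 = 11110000 → 4-byte char #1 = F0 92 85 A5.
Offset 4: leading byte 0xF0 = 11110000 → 4-byte char #2 = F0 AA 98 8D.
Offset 8: leading byte 0xF4 = 11110100 → 4-byte char #3 = F4 85 B9 A5.
Leading byte 0xF4 = 11110100 matches 11110xxx → 4-byte sequence.
Byte 1: 0xF4 = 11110100, payload 100 (3 bits).
Byte 2: 0x85 = 10000101 (10xxxxxx ✓), payload 000101.
Byte 3: 0xB9 = 10111001 (10xxxxxx ✓), payload 111001.
Byte 4: 0xA5 = 10100101 (10xxxxxx ✓), payload 100101.
Concatenate: 100000101111001100101 = 0x105E65 (21 bits → U+105E65).

U+105E65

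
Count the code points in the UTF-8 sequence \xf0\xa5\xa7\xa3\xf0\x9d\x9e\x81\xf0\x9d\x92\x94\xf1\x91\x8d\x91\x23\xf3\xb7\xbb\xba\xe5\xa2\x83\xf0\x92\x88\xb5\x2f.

9

Byte at offset 0: 0xF0 = 11110000 → 4-byte char (#1). Advance 4.
Byte at offset 4: 0xF0 = 11110000 → 4-byte char (#2). Advance 4.
Byte at offset 8: 0xF0 = 11110000 → 4-byte char (#3). Advance 4.
Byte at offset 12: 0xF1 = 11110001 → 4-byte char (#4). Advance 4.
Byte at offset 16: 0x23 = 00100011 → 1-byte char (#5). Advance 1.
Byte at offset 17: 0xF3 = 11110011 → 4-byte char (#6). Advance 4.
Byte at offset 21: 0xE5 = 11100101 → 3-byte char (#7). Advance 3.
Byte at offset 24: 0xF0 = 11110000 → 4-byte char (#8). Advance 4.
Byte at offset 28: 0x2F = 00101111 → 1-byte char (#9). Advance 1.
Reached end at offset 29 after 9 code points.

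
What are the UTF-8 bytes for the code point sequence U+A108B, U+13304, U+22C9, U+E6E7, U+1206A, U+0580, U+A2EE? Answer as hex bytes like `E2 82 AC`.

F2 A1 82 8B F0 93 8C 84 E2 8B 89 EE 9B A7 F0 92 81 AA D6 80 EA 8B AE

U+A108B: 4-byte form → F2 A1 82 8B.
U+13304: 4-byte form → F0 93 8C 84.
U+22C9: 3-byte form → E2 8B 89.
U+E6E7: 3-byte form → EE 9B A7.
U+1206A: 4-byte form → F0 92 81 AA.
U+0580: 2-byte form → D6 80.
U+A2EE: 3-byte form → EA 8B AE.
Concatenated (23 bytes): F2 A1 82 8B F0 93 8C 84 E2 8B 89 EE 9B A7 F0 92 81 AA D6 80 EA 8B AE.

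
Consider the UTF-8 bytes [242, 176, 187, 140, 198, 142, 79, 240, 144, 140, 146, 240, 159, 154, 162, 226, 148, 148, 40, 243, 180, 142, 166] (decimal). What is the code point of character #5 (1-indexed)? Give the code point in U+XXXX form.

U+1F6A2

Offset 0: leading byte 0xF2 = 11110010 → 4-byte char #1 = F2 B0 BB 8C.
Offset 4: leading byte 0xC6 = 11000110 → 2-byte char #2 = C6 8E.
Offset 6: leading byte 0x4F = 01001111 → 1-byte char #3 = 4F.
Offset 7: leading byte 0xF0 = 11110000 → 4-byte char #4 = F0 90 8C 92.
Offset 11: leading byte 0xF0 = 11110000 → 4-byte char #5 = F0 9F 9A A2.
Leading byte 0xF0 = 11110000 matches 11110xxx → 4-byte sequence.
Byte 1: 0xF0 = 11110000, payload 000 (3 bits).
Byte 2: 0x9F = 10011111 (10xxxxxx ✓), payload 011111.
Byte 3: 0x9A = 10011010 (10xxxxxx ✓), payload 011010.
Byte 4: 0xA2 = 10100010 (10xxxxxx ✓), payload 100010.
Concatenate: 000011111011010100010 = 0x1F6A2 (21 bits → U+1F6A2).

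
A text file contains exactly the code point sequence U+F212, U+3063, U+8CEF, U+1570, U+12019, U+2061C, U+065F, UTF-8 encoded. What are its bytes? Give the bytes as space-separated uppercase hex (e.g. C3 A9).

EF 88 92 E3 81 A3 E8 B3 AF E1 95 B0 F0 92 80 99 F0 A0 98 9C D9 9F

U+F212: 3-byte form → EF 88 92.
U+3063: 3-byte form → E3 81 A3.
U+8CEF: 3-byte form → E8 B3 AF.
U+1570: 3-byte form → E1 95 B0.
U+12019: 4-byte form → F0 92 80 99.
U+2061C: 4-byte form → F0 A0 98 9C.
U+065F: 2-byte form → D9 9F.
Concatenated (22 bytes): EF 88 92 E3 81 A3 E8 B3 AF E1 95 B0 F0 92 80 99 F0 A0 98 9C D9 9F.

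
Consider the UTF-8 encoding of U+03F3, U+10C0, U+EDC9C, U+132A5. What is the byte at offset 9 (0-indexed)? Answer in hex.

0xF0

U+03F3 → 2-byte form CF B3 at offsets 0–1.
U+10C0 → 3-byte form E1 83 80 at offsets 2–4.
U+EDC9C → 4-byte form F3 AD B2 9C at offsets 5–8.
U+132A5 → 4-byte form F0 93 8A A5 at offsets 9–12.
Offset 9 falls in char 4's range; it's byte 1 of F0 93 8A A5 = 0xF0.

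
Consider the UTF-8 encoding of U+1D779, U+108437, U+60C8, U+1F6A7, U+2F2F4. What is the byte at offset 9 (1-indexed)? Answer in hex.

1-indexed offset 9 is 0-indexed offset 8.
U+1D779 → 4-byte form F0 9D 9D B9 at offsets 0–3.
U+108437 → 4-byte form F4 88 90 B7 at offsets 4–7.
U+60C8 → 3-byte form E6 83 88 at offsets 8–10.
Offset 8 falls in char 3's range; it's byte 1 of E6 83 88 = 0xE6.

0xE6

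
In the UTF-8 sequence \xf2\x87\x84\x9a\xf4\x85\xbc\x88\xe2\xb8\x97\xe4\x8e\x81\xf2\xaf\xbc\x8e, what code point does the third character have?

Offset 0: leading byte 0xF2 = 11110010 → 4-byte char #1 = F2 87 84 9A.
Offset 4: leading byte 0xF4 = 11110100 → 4-byte char #2 = F4 85 BC 88.
Offset 8: leading byte 0xE2 = 11100010 → 3-byte char #3 = E2 B8 97.
Leading byte 0xE2 = 11100010 matches 1110xxxx → 3-byte sequence.
Byte 1: 0xE2 = 11100010, payload 0010 (4 bits).
Byte 2: 0xB8 = 10111000 (10xxxxxx ✓), payload 111000.
Byte 3: 0x97 = 10010111 (10xxxxxx ✓), payload 010111.
Concatenate: 0010111000010111 = 0x2E17 (16 bits → U+2E17).

U+2E17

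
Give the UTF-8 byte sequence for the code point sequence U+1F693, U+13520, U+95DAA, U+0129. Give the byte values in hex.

F0 9F 9A 93 F0 93 94 A0 F2 95 B6 AA C4 A9

U+1F693: 4-byte form → F0 9F 9A 93.
U+13520: 4-byte form → F0 93 94 A0.
U+95DAA: 4-byte form → F2 95 B6 AA.
U+0129: 2-byte form → C4 A9.
Concatenated (14 bytes): F0 9F 9A 93 F0 93 94 A0 F2 95 B6 AA C4 A9.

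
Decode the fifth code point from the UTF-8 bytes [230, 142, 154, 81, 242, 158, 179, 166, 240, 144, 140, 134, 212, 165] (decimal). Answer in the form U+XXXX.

Offset 0: leading byte 0xE6 = 11100110 → 3-byte char #1 = E6 8E 9A.
Offset 3: leading byte 0x51 = 01010001 → 1-byte char #2 = 51.
Offset 4: leading byte 0xF2 = 11110010 → 4-byte char #3 = F2 9E B3 A6.
Offset 8: leading byte 0xF0 = 11110000 → 4-byte char #4 = F0 90 8C 86.
Offset 12: leading byte 0xD4 = 11010100 → 2-byte char #5 = D4 A5.
Leading byte 0xD4 = 11010100 matches 110xxxxx → 2-byte sequence.
Byte 1: 0xD4 = 11010100, payload 10100 (5 bits).
Byte 2: 0xA5 = 10100101 (10xxxxxx ✓), payload 100101.
Concatenate: 10100100101 = 0x525 (11 bits → U+0525).

U+0525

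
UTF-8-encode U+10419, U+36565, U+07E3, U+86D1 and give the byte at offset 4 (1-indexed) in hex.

0x99

1-indexed offset 4 is 0-indexed offset 3.
U+10419 → 4-byte form F0 90 90 99 at offsets 0–3.
Offset 3 falls in char 1's range; it's byte 4 of F0 90 90 99 = 0x99.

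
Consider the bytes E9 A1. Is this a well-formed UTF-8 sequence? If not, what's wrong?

Leading byte 0xE9 = 11101001 → 3-byte form, but only 2 bytes are present.

invalid (sequence truncated)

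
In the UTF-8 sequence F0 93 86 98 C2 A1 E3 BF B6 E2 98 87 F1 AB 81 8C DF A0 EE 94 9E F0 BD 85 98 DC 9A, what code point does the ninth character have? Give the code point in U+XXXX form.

U+071A

Offset 0: leading byte 0xF0 = 11110000 → 4-byte char #1 = F0 93 86 98.
Offset 4: leading byte 0xC2 = 11000010 → 2-byte char #2 = C2 A1.
Offset 6: leading byte 0xE3 = 11100011 → 3-byte char #3 = E3 BF B6.
Offset 9: leading byte 0xE2 = 11100010 → 3-byte char #4 = E2 98 87.
Offset 12: leading byte 0xF1 = 11110001 → 4-byte char #5 = F1 AB 81 8C.
Offset 16: leading byte 0xDF = 11011111 → 2-byte char #6 = DF A0.
Offset 18: leading byte 0xEE = 11101110 → 3-byte char #7 = EE 94 9E.
Offset 21: leading byte 0xF0 = 11110000 → 4-byte char #8 = F0 BD 85 98.
Offset 25: leading byte 0xDC = 11011100 → 2-byte char #9 = DC 9A.
Leading byte 0xDC = 11011100 matches 110xxxxx → 2-byte sequence.
Byte 1: 0xDC = 11011100, payload 11100 (5 bits).
Byte 2: 0x9A = 10011010 (10xxxxxx ✓), payload 011010.
Concatenate: 11100011010 = 0x71A (11 bits → U+071A).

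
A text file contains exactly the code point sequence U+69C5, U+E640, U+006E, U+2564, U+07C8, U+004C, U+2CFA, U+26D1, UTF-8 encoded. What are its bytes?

E6 A7 85 EE 99 80 6E E2 95 A4 DF 88 4C E2 B3 BA E2 9B 91

U+69C5: 3-byte form → E6 A7 85.
U+E640: 3-byte form → EE 99 80.
U+006E: 1-byte form → 6E.
U+2564: 3-byte form → E2 95 A4.
U+07C8: 2-byte form → DF 88.
U+004C: 1-byte form → 4C.
U+2CFA: 3-byte form → E2 B3 BA.
U+26D1: 3-byte form → E2 9B 91.
Concatenated (19 bytes): E6 A7 85 EE 99 80 6E E2 95 A4 DF 88 4C E2 B3 BA E2 9B 91.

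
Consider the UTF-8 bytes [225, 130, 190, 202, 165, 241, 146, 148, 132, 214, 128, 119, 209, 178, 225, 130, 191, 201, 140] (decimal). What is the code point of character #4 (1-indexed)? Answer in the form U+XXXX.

Offset 0: leading byte 0xE1 = 11100001 → 3-byte char #1 = E1 82 BE.
Offset 3: leading byte 0xCA = 11001010 → 2-byte char #2 = CA A5.
Offset 5: leading byte 0xF1 = 11110001 → 4-byte char #3 = F1 92 94 84.
Offset 9: leading byte 0xD6 = 11010110 → 2-byte char #4 = D6 80.
Leading byte 0xD6 = 11010110 matches 110xxxxx → 2-byte sequence.
Byte 1: 0xD6 = 11010110, payload 10110 (5 bits).
Byte 2: 0x80 = 10000000 (10xxxxxx ✓), payload 000000.
Concatenate: 10110000000 = 0x580 (11 bits → U+0580).

U+0580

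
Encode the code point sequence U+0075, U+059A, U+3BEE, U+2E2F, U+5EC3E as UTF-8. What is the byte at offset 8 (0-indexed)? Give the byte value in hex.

U+0075 → 1-byte form 75 at offsets 0–0.
U+059A → 2-byte form D6 9A at offsets 1–2.
U+3BEE → 3-byte form E3 AF AE at offsets 3–5.
U+2E2F → 3-byte form E2 B8 AF at offsets 6–8.
Offset 8 falls in char 4's range; it's byte 3 of E2 B8 AF = 0xAF.

0xAF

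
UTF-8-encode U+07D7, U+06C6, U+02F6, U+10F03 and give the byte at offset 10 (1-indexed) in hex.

1-indexed offset 10 is 0-indexed offset 9.
U+07D7 → 2-byte form DF 97 at offsets 0–1.
U+06C6 → 2-byte form DB 86 at offsets 2–3.
U+02F6 → 2-byte form CB B6 at offsets 4–5.
U+10F03 → 4-byte form F0 90 BC 83 at offsets 6–9.
Offset 9 falls in char 4's range; it's byte 4 of F0 90 BC 83 = 0x83.

0x83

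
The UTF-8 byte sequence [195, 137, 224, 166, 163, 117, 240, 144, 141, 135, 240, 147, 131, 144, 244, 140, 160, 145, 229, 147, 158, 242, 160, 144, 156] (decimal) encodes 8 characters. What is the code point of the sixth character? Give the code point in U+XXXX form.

U+10C811

Offset 0: leading byte 0xC3 = 11000011 → 2-byte char #1 = C3 89.
Offset 2: leading byte 0xE0 = 11100000 → 3-byte char #2 = E0 A6 A3.
Offset 5: leading byte 0x75 = 01110101 → 1-byte char #3 = 75.
Offset 6: leading byte 0xF0 = 11110000 → 4-byte char #4 = F0 90 8D 87.
Offset 10: leading byte 0xF0 = 11110000 → 4-byte char #5 = F0 93 83 90.
Offset 14: leading byte 0xF4 = 11110100 → 4-byte char #6 = F4 8C A0 91.
Leading byte 0xF4 = 11110100 matches 11110xxx → 4-byte sequence.
Byte 1: 0xF4 = 11110100, payload 100 (3 bits).
Byte 2: 0x8C = 10001100 (10xxxxxx ✓), payload 001100.
Byte 3: 0xA0 = 10100000 (10xxxxxx ✓), payload 100000.
Byte 4: 0x91 = 10010001 (10xxxxxx ✓), payload 010001.
Concatenate: 100001100100000010001 = 0x10C811 (21 bits → U+10C811).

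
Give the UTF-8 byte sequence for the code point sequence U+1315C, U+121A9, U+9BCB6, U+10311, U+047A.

U+1315C: 4-byte form → F0 93 85 9C.
U+121A9: 4-byte form → F0 92 86 A9.
U+9BCB6: 4-byte form → F2 9B B2 B6.
U+10311: 4-byte form → F0 90 8C 91.
U+047A: 2-byte form → D1 BA.
Concatenated (18 bytes): F0 93 85 9C F0 92 86 A9 F2 9B B2 B6 F0 90 8C 91 D1 BA.

F0 93 85 9C F0 92 86 A9 F2 9B B2 B6 F0 90 8C 91 D1 BA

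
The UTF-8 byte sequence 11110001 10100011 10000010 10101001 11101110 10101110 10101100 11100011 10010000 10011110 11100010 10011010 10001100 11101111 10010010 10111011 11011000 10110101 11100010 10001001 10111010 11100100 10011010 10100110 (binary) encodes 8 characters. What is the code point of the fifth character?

U+F4BB

Offset 0: leading byte 0xF1 = 11110001 → 4-byte char #1 = F1 A3 82 A9.
Offset 4: leading byte 0xEE = 11101110 → 3-byte char #2 = EE AE AC.
Offset 7: leading byte 0xE3 = 11100011 → 3-byte char #3 = E3 90 9E.
Offset 10: leading byte 0xE2 = 11100010 → 3-byte char #4 = E2 9A 8C.
Offset 13: leading byte 0xEF = 11101111 → 3-byte char #5 = EF 92 BB.
Leading byte 0xEF = 11101111 matches 1110xxxx → 3-byte sequence.
Byte 1: 0xEF = 11101111, payload 1111 (4 bits).
Byte 2: 0x92 = 10010010 (10xxxxxx ✓), payload 010010.
Byte 3: 0xBB = 10111011 (10xxxxxx ✓), payload 111011.
Concatenate: 1111010010111011 = 0xF4BB (16 bits → U+F4BB).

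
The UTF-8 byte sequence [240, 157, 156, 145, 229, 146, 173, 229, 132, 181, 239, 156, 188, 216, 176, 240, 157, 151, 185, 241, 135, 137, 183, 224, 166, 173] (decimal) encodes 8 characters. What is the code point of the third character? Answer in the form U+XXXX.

Offset 0: leading byte 0xF0 = 11110000 → 4-byte char #1 = F0 9D 9C 91.
Offset 4: leading byte 0xE5 = 11100101 → 3-byte char #2 = E5 92 AD.
Offset 7: leading byte 0xE5 = 11100101 → 3-byte char #3 = E5 84 B5.
Leading byte 0xE5 = 11100101 matches 1110xxxx → 3-byte sequence.
Byte 1: 0xE5 = 11100101, payload 0101 (4 bits).
Byte 2: 0x84 = 10000100 (10xxxxxx ✓), payload 000100.
Byte 3: 0xB5 = 10110101 (10xxxxxx ✓), payload 110101.
Concatenate: 0101000100110101 = 0x5135 (16 bits → U+5135).

U+5135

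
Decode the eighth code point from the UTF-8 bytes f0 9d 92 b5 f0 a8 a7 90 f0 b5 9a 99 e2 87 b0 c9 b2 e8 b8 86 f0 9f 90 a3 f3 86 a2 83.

Offset 0: leading byte 0xF0 = 11110000 → 4-byte char #1 = F0 9D 92 B5.
Offset 4: leading byte 0xF0 = 11110000 → 4-byte char #2 = F0 A8 A7 90.
Offset 8: leading byte 0xF0 = 11110000 → 4-byte char #3 = F0 B5 9A 99.
Offset 12: leading byte 0xE2 = 11100010 → 3-byte char #4 = E2 87 B0.
Offset 15: leading byte 0xC9 = 11001001 → 2-byte char #5 = C9 B2.
Offset 17: leading byte 0xE8 = 11101000 → 3-byte char #6 = E8 B8 86.
Offset 20: leading byte 0xF0 = 11110000 → 4-byte char #7 = F0 9F 90 A3.
Offset 24: leading byte 0xF3 = 11110011 → 4-byte char #8 = F3 86 A2 83.
Leading byte 0xF3 = 11110011 matches 11110xxx → 4-byte sequence.
Byte 1: 0xF3 = 11110011, payload 011 (3 bits).
Byte 2: 0x86 = 10000110 (10xxxxxx ✓), payload 000110.
Byte 3: 0xA2 = 10100010 (10xxxxxx ✓), payload 100010.
Byte 4: 0x83 = 10000011 (10xxxxxx ✓), payload 000011.
Concatenate: 011000110100010000011 = 0xC6883 (21 bits → U+C6883).

U+C6883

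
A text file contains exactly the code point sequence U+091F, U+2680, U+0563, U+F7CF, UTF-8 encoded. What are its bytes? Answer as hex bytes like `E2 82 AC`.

U+091F: 3-byte form → E0 A4 9F.
U+2680: 3-byte form → E2 9A 80.
U+0563: 2-byte form → D5 A3.
U+F7CF: 3-byte form → EF 9F 8F.
Concatenated (11 bytes): E0 A4 9F E2 9A 80 D5 A3 EF 9F 8F.

E0 A4 9F E2 9A 80 D5 A3 EF 9F 8F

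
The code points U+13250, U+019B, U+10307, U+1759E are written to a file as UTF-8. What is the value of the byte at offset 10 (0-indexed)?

U+13250 → 4-byte form F0 93 89 90 at offsets 0–3.
U+019B → 2-byte form C6 9B at offsets 4–5.
U+10307 → 4-byte form F0 90 8C 87 at offsets 6–9.
U+1759E → 4-byte form F0 97 96 9E at offsets 10–13.
Offset 10 falls in char 4's range; it's byte 1 of F0 97 96 9E = 0xF0.

0xF0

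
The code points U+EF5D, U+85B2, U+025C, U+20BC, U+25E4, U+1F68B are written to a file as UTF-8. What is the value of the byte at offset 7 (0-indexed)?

0x9C

U+EF5D → 3-byte form EE BD 9D at offsets 0–2.
U+85B2 → 3-byte form E8 96 B2 at offsets 3–5.
U+025C → 2-byte form C9 9C at offsets 6–7.
Offset 7 falls in char 3's range; it's byte 2 of C9 9C = 0x9C.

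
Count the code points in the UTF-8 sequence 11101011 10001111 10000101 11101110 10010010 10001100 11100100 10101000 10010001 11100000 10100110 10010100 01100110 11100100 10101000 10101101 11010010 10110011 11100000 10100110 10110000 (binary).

Byte at offset 0: 0xEB = 11101011 → 3-byte char (#1). Advance 3.
Byte at offset 3: 0xEE = 11101110 → 3-byte char (#2). Advance 3.
Byte at offset 6: 0xE4 = 11100100 → 3-byte char (#3). Advance 3.
Byte at offset 9: 0xE0 = 11100000 → 3-byte char (#4). Advance 3.
Byte at offset 12: 0x66 = 01100110 → 1-byte char (#5). Advance 1.
Byte at offset 13: 0xE4 = 11100100 → 3-byte char (#6). Advance 3.
Byte at offset 16: 0xD2 = 11010010 → 2-byte char (#7). Advance 2.
Byte at offset 18: 0xE0 = 11100000 → 3-byte char (#8). Advance 3.
Reached end at offset 21 after 8 code points.

8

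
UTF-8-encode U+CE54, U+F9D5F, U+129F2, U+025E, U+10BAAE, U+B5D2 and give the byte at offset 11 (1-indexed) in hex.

0xB2

1-indexed offset 11 is 0-indexed offset 10.
U+CE54 → 3-byte form EC B9 94 at offsets 0–2.
U+F9D5F → 4-byte form F3 B9 B5 9F at offsets 3–6.
U+129F2 → 4-byte form F0 92 A7 B2 at offsets 7–10.
Offset 10 falls in char 3's range; it's byte 4 of F0 92 A7 B2 = 0xB2.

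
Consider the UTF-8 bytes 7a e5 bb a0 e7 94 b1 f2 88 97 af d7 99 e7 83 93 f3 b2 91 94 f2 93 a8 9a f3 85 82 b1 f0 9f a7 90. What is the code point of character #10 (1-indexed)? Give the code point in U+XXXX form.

Offset 0: leading byte 0x7A = 01111010 → 1-byte char #1 = 7A.
Offset 1: leading byte 0xE5 = 11100101 → 3-byte char #2 = E5 BB A0.
Offset 4: leading byte 0xE7 = 11100111 → 3-byte char #3 = E7 94 B1.
Offset 7: leading byte 0xF2 = 11110010 → 4-byte char #4 = F2 88 97 AF.
Offset 11: leading byte 0xD7 = 11010111 → 2-byte char #5 = D7 99.
Offset 13: leading byte 0xE7 = 11100111 → 3-byte char #6 = E7 83 93.
Offset 16: leading byte 0xF3 = 11110011 → 4-byte char #7 = F3 B2 91 94.
Offset 20: leading byte 0xF2 = 11110010 → 4-byte char #8 = F2 93 A8 9A.
Offset 24: leading byte 0xF3 = 11110011 → 4-byte char #9 = F3 85 82 B1.
Offset 28: leading byte 0xF0 = 11110000 → 4-byte char #10 = F0 9F A7 90.
Leading byte 0xF0 = 11110000 matches 11110xxx → 4-byte sequence.
Byte 1: 0xF0 = 11110000, payload 000 (3 bits).
Byte 2: 0x9F = 10011111 (10xxxxxx ✓), payload 011111.
Byte 3: 0xA7 = 10100111 (10xxxxxx ✓), payload 100111.
Byte 4: 0x90 = 10010000 (10xxxxxx ✓), payload 010000.
Concatenate: 000011111100111010000 = 0x1F9D0 (21 bits → U+1F9D0).

U+1F9D0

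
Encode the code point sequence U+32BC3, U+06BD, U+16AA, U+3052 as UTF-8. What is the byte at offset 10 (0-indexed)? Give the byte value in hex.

U+32BC3 → 4-byte form F0 B2 AF 83 at offsets 0–3.
U+06BD → 2-byte form DA BD at offsets 4–5.
U+16AA → 3-byte form E1 9A AA at offsets 6–8.
U+3052 → 3-byte form E3 81 92 at offsets 9–11.
Offset 10 falls in char 4's range; it's byte 2 of E3 81 92 = 0x81.

0x81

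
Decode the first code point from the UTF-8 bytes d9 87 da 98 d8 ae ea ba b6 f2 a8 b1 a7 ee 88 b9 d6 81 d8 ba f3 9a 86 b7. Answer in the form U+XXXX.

Offset 0: leading byte 0xD9 = 11011001 → 2-byte char #1 = D9 87.
Leading byte 0xD9 = 11011001 matches 110xxxxx → 2-byte sequence.
Byte 1: 0xD9 = 11011001, payload 11001 (5 bits).
Byte 2: 0x87 = 10000111 (10xxxxxx ✓), payload 000111.
Concatenate: 11001000111 = 0x647 (11 bits → U+0647).

U+0647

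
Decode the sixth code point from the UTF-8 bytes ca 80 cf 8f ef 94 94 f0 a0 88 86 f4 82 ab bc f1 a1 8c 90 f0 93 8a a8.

U+61310

Offset 0: leading byte 0xCA = 11001010 → 2-byte char #1 = CA 80.
Offset 2: leading byte 0xCF = 11001111 → 2-byte char #2 = CF 8F.
Offset 4: leading byte 0xEF = 11101111 → 3-byte char #3 = EF 94 94.
Offset 7: leading byte 0xF0 = 11110000 → 4-byte char #4 = F0 A0 88 86.
Offset 11: leading byte 0xF4 = 11110100 → 4-byte char #5 = F4 82 AB BC.
Offset 15: leading byte 0xF1 = 11110001 → 4-byte char #6 = F1 A1 8C 90.
Leading byte 0xF1 = 11110001 matches 11110xxx → 4-byte sequence.
Byte 1: 0xF1 = 11110001, payload 001 (3 bits).
Byte 2: 0xA1 = 10100001 (10xxxxxx ✓), payload 100001.
Byte 3: 0x8C = 10001100 (10xxxxxx ✓), payload 001100.
Byte 4: 0x90 = 10010000 (10xxxxxx ✓), payload 010000.
Concatenate: 001100001001100010000 = 0x61310 (21 bits → U+61310).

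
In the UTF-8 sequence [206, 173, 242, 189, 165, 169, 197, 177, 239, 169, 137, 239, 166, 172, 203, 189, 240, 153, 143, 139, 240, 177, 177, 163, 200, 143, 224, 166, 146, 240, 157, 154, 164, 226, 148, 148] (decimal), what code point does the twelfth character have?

U+2514

Offset 0: leading byte 0xCE = 11001110 → 2-byte char #1 = CE AD.
Offset 2: leading byte 0xF2 = 11110010 → 4-byte char #2 = F2 BD A5 A9.
Offset 6: leading byte 0xC5 = 11000101 → 2-byte char #3 = C5 B1.
Offset 8: leading byte 0xEF = 11101111 → 3-byte char #4 = EF A9 89.
Offset 11: leading byte 0xEF = 11101111 → 3-byte char #5 = EF A6 AC.
Offset 14: leading byte 0xCB = 11001011 → 2-byte char #6 = CB BD.
Offset 16: leading byte 0xF0 = 11110000 → 4-byte char #7 = F0 99 8F 8B.
Offset 20: leading byte 0xF0 = 11110000 → 4-byte char #8 = F0 B1 B1 A3.
Offset 24: leading byte 0xC8 = 11001000 → 2-byte char #9 = C8 8F.
Offset 26: leading byte 0xE0 = 11100000 → 3-byte char #10 = E0 A6 92.
Offset 29: leading byte 0xF0 = 11110000 → 4-byte char #11 = F0 9D 9A A4.
Offset 33: leading byte 0xE2 = 11100010 → 3-byte char #12 = E2 94 94.
Leading byte 0xE2 = 11100010 matches 1110xxxx → 3-byte sequence.
Byte 1: 0xE2 = 11100010, payload 0010 (4 bits).
Byte 2: 0x94 = 10010100 (10xxxxxx ✓), payload 010100.
Byte 3: 0x94 = 10010100 (10xxxxxx ✓), payload 010100.
Concatenate: 0010010100010100 = 0x2514 (16 bits → U+2514).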